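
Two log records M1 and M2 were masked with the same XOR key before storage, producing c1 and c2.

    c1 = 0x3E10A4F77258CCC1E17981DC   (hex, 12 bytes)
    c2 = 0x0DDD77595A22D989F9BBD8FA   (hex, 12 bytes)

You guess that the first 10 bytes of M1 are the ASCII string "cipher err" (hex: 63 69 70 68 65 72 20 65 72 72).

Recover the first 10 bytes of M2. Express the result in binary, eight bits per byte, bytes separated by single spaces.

First, c1 ⊕ c2 = (M1 ⊕ K) ⊕ (M2 ⊕ K) = M1 ⊕ M2, so the key drops out. Then M2 = (M1 ⊕ M2) ⊕ M1 over the first 10 bytes.
byte 0: (3e XOR 0d) XOR 63 = 33 XOR 63 = 50
byte 1: (10 XOR dd) XOR 69 = cd XOR 69 = a4
byte 2: (a4 XOR 77) XOR 70 = d3 XOR 70 = a3
byte 3: (f7 XOR 59) XOR 68 = ae XOR 68 = c6
byte 4: (72 XOR 5a) XOR 65 = 28 XOR 65 = 4d
byte 5: (58 XOR 22) XOR 72 = 7a XOR 72 = 08
byte 6: (cc XOR d9) XOR 20 = 15 XOR 20 = 35
byte 7: (c1 XOR 89) XOR 65 = 48 XOR 65 = 2d
byte 8: (e1 XOR f9) XOR 72 = 18 XOR 72 = 6a
byte 9: (79 XOR bb) XOR 72 = c2 XOR 72 = b0

01010000 10100100 10100011 11000110 01001101 00001000 00110101 00101101 01101010 10110000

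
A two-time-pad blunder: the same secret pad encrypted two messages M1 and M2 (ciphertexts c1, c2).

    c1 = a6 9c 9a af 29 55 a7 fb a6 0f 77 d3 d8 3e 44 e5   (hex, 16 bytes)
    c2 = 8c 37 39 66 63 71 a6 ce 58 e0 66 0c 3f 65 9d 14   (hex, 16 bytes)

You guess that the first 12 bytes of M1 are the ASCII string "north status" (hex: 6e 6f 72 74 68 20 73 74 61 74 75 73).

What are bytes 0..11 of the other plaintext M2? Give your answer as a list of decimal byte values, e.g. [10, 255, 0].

First, c1 ⊕ c2 = (M1 ⊕ K) ⊕ (M2 ⊕ K) = M1 ⊕ M2, so the key drops out. Then M2 = (M1 ⊕ M2) ⊕ M1 over the first 12 bytes.
byte 0: (a6 xor 8c) xor 6e = 2a xor 6e = 44
byte 1: (9c xor 37) xor 6f = ab xor 6f = c4
byte 2: (9a xor 39) xor 72 = a3 xor 72 = d1
byte 3: (af xor 66) xor 74 = c9 xor 74 = bd
byte 4: (29 xor 63) xor 68 = 4a xor 68 = 22
byte 5: (55 xor 71) xor 20 = 24 xor 20 = 04
byte 6: (a7 xor a6) xor 73 = 01 xor 73 = 72
byte 7: (fb xor ce) xor 74 = 35 xor 74 = 41
byte 8: (a6 xor 58) xor 61 = fe xor 61 = 9f
byte 9: (0f xor e0) xor 74 = ef xor 74 = 9b
byte 10: (77 xor 66) xor 75 = 11 xor 75 = 64
byte 11: (d3 xor 0c) xor 73 = df xor 73 = ac

[68, 196, 209, 189, 34, 4, 114, 65, 159, 155, 100, 172]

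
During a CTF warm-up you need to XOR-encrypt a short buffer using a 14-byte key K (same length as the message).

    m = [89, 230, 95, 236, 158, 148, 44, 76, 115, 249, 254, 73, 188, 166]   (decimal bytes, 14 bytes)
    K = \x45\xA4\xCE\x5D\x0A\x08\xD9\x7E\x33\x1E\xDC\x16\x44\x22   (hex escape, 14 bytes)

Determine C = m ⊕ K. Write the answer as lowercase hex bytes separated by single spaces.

1c 42 91 b1 94 9c f5 32 40 e7 22 5f f8 84

byte 0:  89 XOR  69 =  28
byte 1: 230 XOR 164 =  66
byte 2:  95 XOR 206 = 145
byte 3: 236 XOR  93 = 177
byte 4: 158 XOR  10 = 148
byte 5: 148 XOR   8 = 156
byte 6:  44 XOR 217 = 245
byte 7:  76 XOR 126 =  50
byte 8: 115 XOR  51 =  64
byte 9: 249 XOR  30 = 231
byte 10: 254 XOR 220 =  34
byte 11:  73 XOR  22 =  95
byte 12: 188 XOR  68 = 248
byte 13: 166 XOR  34 = 132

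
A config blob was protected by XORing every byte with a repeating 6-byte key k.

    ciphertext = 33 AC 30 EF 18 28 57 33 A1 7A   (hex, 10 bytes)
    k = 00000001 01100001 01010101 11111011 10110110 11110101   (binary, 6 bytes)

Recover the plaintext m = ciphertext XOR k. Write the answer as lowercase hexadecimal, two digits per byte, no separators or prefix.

32cd6514aedd5652f481

The 6-byte key repeats, so the effective keystream is 01 61 55 fb b6 f5 01 61 55 fb.
byte 0: 33 ^ 01 = 32
byte 1: ac ^ 61 = cd
byte 2: 30 ^ 55 = 65
byte 3: ef ^ fb = 14
byte 4: 18 ^ b6 = ae
byte 5: 28 ^ f5 = dd
byte 6: 57 ^ 01 = 56
byte 7: 33 ^ 61 = 52
byte 8: a1 ^ 55 = f4
byte 9: 7a ^ fb = 81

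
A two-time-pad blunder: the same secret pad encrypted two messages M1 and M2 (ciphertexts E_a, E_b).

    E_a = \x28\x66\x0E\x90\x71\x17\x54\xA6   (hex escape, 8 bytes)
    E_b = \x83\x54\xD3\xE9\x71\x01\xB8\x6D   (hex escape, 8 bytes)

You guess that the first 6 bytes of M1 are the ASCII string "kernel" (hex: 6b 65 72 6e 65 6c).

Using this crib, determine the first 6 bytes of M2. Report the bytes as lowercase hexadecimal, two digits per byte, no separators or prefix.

c057af17657a

First, E_a ⊕ E_b = (M1 ⊕ K) ⊕ (M2 ⊕ K) = M1 ⊕ M2, so the key drops out. Then M2 = (M1 ⊕ M2) ⊕ M1 over the first 6 bytes.
byte 0: (28 ⊕ 83) ⊕ 6b = ab ⊕ 6b = c0
byte 1: (66 ⊕ 54) ⊕ 65 = 32 ⊕ 65 = 57
byte 2: (0e ⊕ d3) ⊕ 72 = dd ⊕ 72 = af
byte 3: (90 ⊕ e9) ⊕ 6e = 79 ⊕ 6e = 17
byte 4: (71 ⊕ 71) ⊕ 65 = 00 ⊕ 65 = 65
byte 5: (17 ⊕ 01) ⊕ 6c = 16 ⊕ 6c = 7a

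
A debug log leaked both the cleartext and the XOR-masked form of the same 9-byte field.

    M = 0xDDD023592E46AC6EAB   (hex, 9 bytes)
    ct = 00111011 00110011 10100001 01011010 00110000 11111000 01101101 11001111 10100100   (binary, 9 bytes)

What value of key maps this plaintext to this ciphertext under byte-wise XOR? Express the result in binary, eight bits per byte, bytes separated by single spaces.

Since ct = M ⊕ key, XORing both sides with M gives key = M ⊕ ct.
dd XOR 3b = e6
d0 XOR 33 = e3
23 XOR a1 = 82
59 XOR 5a = 03
2e XOR 30 = 1e
46 XOR f8 = be
ac XOR 6d = c1
6e XOR cf = a1
ab XOR a4 = 0f

11100110 11100011 10000010 00000011 00011110 10111110 11000001 10100001 00001111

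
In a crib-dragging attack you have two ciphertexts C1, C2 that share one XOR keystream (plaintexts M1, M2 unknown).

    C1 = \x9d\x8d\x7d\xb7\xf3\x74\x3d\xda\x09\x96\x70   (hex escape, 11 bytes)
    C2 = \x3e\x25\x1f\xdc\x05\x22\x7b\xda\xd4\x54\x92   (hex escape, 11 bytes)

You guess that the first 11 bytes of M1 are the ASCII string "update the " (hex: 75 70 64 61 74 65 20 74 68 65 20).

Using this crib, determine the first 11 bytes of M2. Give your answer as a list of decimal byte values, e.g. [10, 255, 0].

First, C1 ⊕ C2 = (M1 ⊕ K) ⊕ (M2 ⊕ K) = M1 ⊕ M2, so the key drops out. Then M2 = (M1 ⊕ M2) ⊕ M1 over the first 11 bytes.
byte 0: (9d ^ 3e) ^ 75 = a3 ^ 75 = d6
byte 1: (8d ^ 25) ^ 70 = a8 ^ 70 = d8
byte 2: (7d ^ 1f) ^ 64 = 62 ^ 64 = 06
byte 3: (b7 ^ dc) ^ 61 = 6b ^ 61 = 0a
byte 4: (f3 ^ 05) ^ 74 = f6 ^ 74 = 82
byte 5: (74 ^ 22) ^ 65 = 56 ^ 65 = 33
byte 6: (3d ^ 7b) ^ 20 = 46 ^ 20 = 66
byte 7: (da ^ da) ^ 74 = 00 ^ 74 = 74
byte 8: (09 ^ d4) ^ 68 = dd ^ 68 = b5
byte 9: (96 ^ 54) ^ 65 = c2 ^ 65 = a7
byte 10: (70 ^ 92) ^ 20 = e2 ^ 20 = c2

[214, 216, 6, 10, 130, 51, 102, 116, 181, 167, 194]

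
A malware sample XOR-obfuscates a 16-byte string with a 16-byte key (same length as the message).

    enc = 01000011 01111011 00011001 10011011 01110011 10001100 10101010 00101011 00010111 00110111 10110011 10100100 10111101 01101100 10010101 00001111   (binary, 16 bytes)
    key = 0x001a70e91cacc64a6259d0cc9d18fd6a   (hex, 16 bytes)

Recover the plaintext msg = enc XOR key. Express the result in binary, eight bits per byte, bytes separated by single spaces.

XOR is its own inverse, so applying the key byte-wise gives the result directly.
 67 XOR   0 =  67
123 XOR  26 =  97
 25 XOR 112 = 105
155 XOR 233 = 114
115 XOR  28 = 111
140 XOR 172 =  32
170 XOR 198 = 108
 43 XOR  74 =  97
 23 XOR  98 = 117
 55 XOR  89 = 110
179 XOR 208 =  99
164 XOR 204 = 104
189 XOR 157 =  32
108 XOR  24 = 116
149 XOR 253 = 104
 15 XOR 106 = 101

01000011 01100001 01101001 01110010 01101111 00100000 01101100 01100001 01110101 01101110 01100011 01101000 00100000 01110100 01101000 01100101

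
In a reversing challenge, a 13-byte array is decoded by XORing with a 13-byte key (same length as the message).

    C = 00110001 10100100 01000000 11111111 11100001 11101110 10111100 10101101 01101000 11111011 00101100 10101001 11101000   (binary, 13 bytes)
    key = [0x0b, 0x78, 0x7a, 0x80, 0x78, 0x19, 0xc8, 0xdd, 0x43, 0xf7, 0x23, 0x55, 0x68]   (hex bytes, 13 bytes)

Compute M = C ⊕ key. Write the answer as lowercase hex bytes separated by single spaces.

00110001 xor 00001011 = 00111010
10100100 xor 01111000 = 11011100
01000000 xor 01111010 = 00111010
11111111 xor 10000000 = 01111111
11100001 xor 01111000 = 10011001
11101110 xor 00011001 = 11110111
10111100 xor 11001000 = 01110100
10101101 xor 11011101 = 01110000
01101000 xor 01000011 = 00101011
11111011 xor 11110111 = 00001100
00101100 xor 00100011 = 00001111
10101001 xor 01010101 = 11111100
11101000 xor 01101000 = 10000000

3a dc 3a 7f 99 f7 74 70 2b 0c 0f fc 80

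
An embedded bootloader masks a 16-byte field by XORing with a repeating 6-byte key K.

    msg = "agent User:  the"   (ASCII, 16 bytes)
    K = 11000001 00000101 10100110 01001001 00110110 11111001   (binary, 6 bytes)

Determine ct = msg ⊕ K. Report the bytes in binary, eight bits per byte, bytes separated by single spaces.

The 6-byte key repeats, so the effective keystream is c1 05 a6 49 36 f9 c1 05 a6 49 36 f9 c1 05 a6 49.
byte 0: 61 xor c1 = a0
byte 1: 67 xor 05 = 62
byte 2: 65 xor a6 = c3
byte 3: 6e xor 49 = 27
byte 4: 74 xor 36 = 42
byte 5: 20 xor f9 = d9
byte 6: 55 xor c1 = 94
byte 7: 73 xor 05 = 76
byte 8: 65 xor a6 = c3
byte 9: 72 xor 49 = 3b
byte 10: 3a xor 36 = 0c
byte 11: 20 xor f9 = d9
byte 12: 20 xor c1 = e1
byte 13: 74 xor 05 = 71
byte 14: 68 xor a6 = ce
byte 15: 65 xor 49 = 2c

10100000 01100010 11000011 00100111 01000010 11011001 10010100 01110110 11000011 00111011 00001100 11011001 11100001 01110001 11001110 00101100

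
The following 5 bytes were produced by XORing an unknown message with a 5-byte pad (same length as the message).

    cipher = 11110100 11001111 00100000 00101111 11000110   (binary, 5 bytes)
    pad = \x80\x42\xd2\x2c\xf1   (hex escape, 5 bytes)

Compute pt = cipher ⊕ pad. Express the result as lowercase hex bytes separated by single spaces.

XOR is its own inverse, so applying the key byte-wise gives the result directly.
11110100 XOR 10000000 = 01110100
11001111 XOR 01000010 = 10001101
00100000 XOR 11010010 = 11110010
00101111 XOR 00101100 = 00000011
11000110 XOR 11110001 = 00110111

74 8d f2 03 37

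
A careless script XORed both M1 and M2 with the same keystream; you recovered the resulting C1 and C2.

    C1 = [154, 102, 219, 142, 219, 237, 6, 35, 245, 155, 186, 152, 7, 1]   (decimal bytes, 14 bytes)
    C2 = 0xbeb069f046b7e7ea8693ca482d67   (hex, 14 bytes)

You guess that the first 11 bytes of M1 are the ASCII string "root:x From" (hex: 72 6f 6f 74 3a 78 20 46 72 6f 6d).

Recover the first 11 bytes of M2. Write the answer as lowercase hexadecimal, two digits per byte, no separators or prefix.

First, C1 ⊕ C2 = (M1 ⊕ K) ⊕ (M2 ⊕ K) = M1 ⊕ M2, so the key drops out. Then M2 = (M1 ⊕ M2) ⊕ M1 over the first 11 bytes.
byte 0: (9a xor be) xor 72 = 24 xor 72 = 56
byte 1: (66 xor b0) xor 6f = d6 xor 6f = b9
byte 2: (db xor 69) xor 6f = b2 xor 6f = dd
byte 3: (8e xor f0) xor 74 = 7e xor 74 = 0a
byte 4: (db xor 46) xor 3a = 9d xor 3a = a7
byte 5: (ed xor b7) xor 78 = 5a xor 78 = 22
byte 6: (06 xor e7) xor 20 = e1 xor 20 = c1
byte 7: (23 xor ea) xor 46 = c9 xor 46 = 8f
byte 8: (f5 xor 86) xor 72 = 73 xor 72 = 01
byte 9: (9b xor 93) xor 6f = 08 xor 6f = 67
byte 10: (ba xor ca) xor 6d = 70 xor 6d = 1d

56b9dd0aa722c18f01671d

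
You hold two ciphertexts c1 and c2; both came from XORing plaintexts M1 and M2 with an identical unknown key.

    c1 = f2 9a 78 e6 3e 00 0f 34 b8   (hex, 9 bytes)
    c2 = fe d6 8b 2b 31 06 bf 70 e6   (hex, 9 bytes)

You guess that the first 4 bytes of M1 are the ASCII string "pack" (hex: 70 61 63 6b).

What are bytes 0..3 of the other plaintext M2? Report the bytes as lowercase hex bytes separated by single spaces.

7c 2d 90 a6

First, c1 ⊕ c2 = (M1 ⊕ K) ⊕ (M2 ⊕ K) = M1 ⊕ M2, so the key drops out. Then M2 = (M1 ⊕ M2) ⊕ M1 over the first 4 bytes.
byte 0: (f2 xor fe) xor 70 = 0c xor 70 = 7c
byte 1: (9a xor d6) xor 61 = 4c xor 61 = 2d
byte 2: (78 xor 8b) xor 63 = f3 xor 63 = 90
byte 3: (e6 xor 2b) xor 6b = cd xor 6b = a6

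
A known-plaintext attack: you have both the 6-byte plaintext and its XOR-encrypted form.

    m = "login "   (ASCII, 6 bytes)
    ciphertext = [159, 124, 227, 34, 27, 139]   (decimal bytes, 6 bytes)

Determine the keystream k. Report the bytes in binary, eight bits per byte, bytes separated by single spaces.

Since ciphertext = m ⊕ k, XORing both sides with m gives k = m ⊕ ciphertext.
byte 0: 6c XOR 9f = f3
byte 1: 6f XOR 7c = 13
byte 2: 67 XOR e3 = 84
byte 3: 69 XOR 22 = 4b
byte 4: 6e XOR 1b = 75
byte 5: 20 XOR 8b = ab

11110011 00010011 10000100 01001011 01110101 10101011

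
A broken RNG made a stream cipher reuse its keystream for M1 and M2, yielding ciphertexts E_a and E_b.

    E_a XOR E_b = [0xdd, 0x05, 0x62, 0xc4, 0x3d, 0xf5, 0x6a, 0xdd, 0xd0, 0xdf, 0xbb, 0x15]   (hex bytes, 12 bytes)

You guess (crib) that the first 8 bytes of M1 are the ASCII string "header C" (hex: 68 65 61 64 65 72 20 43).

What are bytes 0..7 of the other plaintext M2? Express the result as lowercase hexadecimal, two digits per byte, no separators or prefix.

Since E_a ⊕ E_b = M1 ⊕ M2, XORing with the guessed M1 bytes yields the corresponding M2 bytes: M2 = (E_a ⊕ E_b) ⊕ M1.
221 xor 104 = 181
  5 xor 101 =  96
 98 xor  97 =   3
196 xor 100 = 160
 61 xor 101 =  88
245 xor 114 = 135
106 xor  32 =  74
221 xor  67 = 158

b56003a058874a9e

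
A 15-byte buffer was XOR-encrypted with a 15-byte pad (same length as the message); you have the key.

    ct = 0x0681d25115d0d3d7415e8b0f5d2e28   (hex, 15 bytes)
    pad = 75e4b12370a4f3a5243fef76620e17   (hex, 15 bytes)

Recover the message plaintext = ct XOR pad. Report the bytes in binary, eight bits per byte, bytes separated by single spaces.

01110011 01100101 01100011 01110010 01100101 01110100 00100000 01110010 01100101 01100001 01100100 01111001 00111111 00100000 00111111

XOR is its own inverse, so applying the key byte-wise gives the result directly.
06 XOR 75 = 73
81 XOR e4 = 65
d2 XOR b1 = 63
51 XOR 23 = 72
15 XOR 70 = 65
d0 XOR a4 = 74
d3 XOR f3 = 20
d7 XOR a5 = 72
41 XOR 24 = 65
5e XOR 3f = 61
8b XOR ef = 64
0f XOR 76 = 79
5d XOR 62 = 3f
2e XOR 0e = 20
28 XOR 17 = 3f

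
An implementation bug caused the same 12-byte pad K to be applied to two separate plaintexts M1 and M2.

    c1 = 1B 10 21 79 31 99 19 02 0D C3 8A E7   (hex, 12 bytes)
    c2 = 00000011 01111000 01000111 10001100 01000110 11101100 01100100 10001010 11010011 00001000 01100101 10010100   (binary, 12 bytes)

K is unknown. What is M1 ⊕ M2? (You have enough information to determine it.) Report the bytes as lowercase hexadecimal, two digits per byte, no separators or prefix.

c1 ⊕ c2 = (M1 ⊕ K) ⊕ (M2 ⊕ K) = M1 ⊕ M2 — the shared key cancels under XOR.
00011011 ^ 00000011 = 00011000
00010000 ^ 01111000 = 01101000
00100001 ^ 01000111 = 01100110
01111001 ^ 10001100 = 11110101
00110001 ^ 01000110 = 01110111
10011001 ^ 11101100 = 01110101
00011001 ^ 01100100 = 01111101
00000010 ^ 10001010 = 10001000
00001101 ^ 11010011 = 11011110
11000011 ^ 00001000 = 11001011
10001010 ^ 01100101 = 11101111
11100111 ^ 10010100 = 01110011

186866f577757d88decbef73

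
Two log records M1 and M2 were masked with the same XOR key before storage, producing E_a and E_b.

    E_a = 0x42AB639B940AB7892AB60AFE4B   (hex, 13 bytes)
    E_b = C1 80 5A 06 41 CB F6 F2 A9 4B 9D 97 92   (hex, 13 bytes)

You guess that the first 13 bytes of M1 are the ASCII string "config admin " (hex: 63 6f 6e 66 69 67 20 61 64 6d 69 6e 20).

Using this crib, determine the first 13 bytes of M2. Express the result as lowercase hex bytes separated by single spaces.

First, E_a ⊕ E_b = (M1 ⊕ K) ⊕ (M2 ⊕ K) = M1 ⊕ M2, so the key drops out. Then M2 = (M1 ⊕ M2) ⊕ M1 over the first 13 bytes.
byte 0: (42 ^ c1) ^ 63 = 83 ^ 63 = e0
byte 1: (ab ^ 80) ^ 6f = 2b ^ 6f = 44
byte 2: (63 ^ 5a) ^ 6e = 39 ^ 6e = 57
byte 3: (9b ^ 06) ^ 66 = 9d ^ 66 = fb
byte 4: (94 ^ 41) ^ 69 = d5 ^ 69 = bc
byte 5: (0a ^ cb) ^ 67 = c1 ^ 67 = a6
byte 6: (b7 ^ f6) ^ 20 = 41 ^ 20 = 61
byte 7: (89 ^ f2) ^ 61 = 7b ^ 61 = 1a
byte 8: (2a ^ a9) ^ 64 = 83 ^ 64 = e7
byte 9: (b6 ^ 4b) ^ 6d = fd ^ 6d = 90
byte 10: (0a ^ 9d) ^ 69 = 97 ^ 69 = fe
byte 11: (fe ^ 97) ^ 6e = 69 ^ 6e = 07
byte 12: (4b ^ 92) ^ 20 = d9 ^ 20 = f9

e0 44 57 fb bc a6 61 1a e7 90 fe 07 f9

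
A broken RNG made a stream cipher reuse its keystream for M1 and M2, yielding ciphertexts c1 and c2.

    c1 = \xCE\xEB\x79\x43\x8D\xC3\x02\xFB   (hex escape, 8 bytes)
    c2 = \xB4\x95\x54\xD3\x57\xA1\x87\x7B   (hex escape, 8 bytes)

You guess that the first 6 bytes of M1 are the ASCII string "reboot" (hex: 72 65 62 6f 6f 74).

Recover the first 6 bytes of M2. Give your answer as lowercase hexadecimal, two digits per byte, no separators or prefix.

081b4fffb516

First, c1 ⊕ c2 = (M1 ⊕ K) ⊕ (M2 ⊕ K) = M1 ⊕ M2, so the key drops out. Then M2 = (M1 ⊕ M2) ⊕ M1 over the first 6 bytes.
byte 0: (ce ⊕ b4) ⊕ 72 = 7a ⊕ 72 = 08
byte 1: (eb ⊕ 95) ⊕ 65 = 7e ⊕ 65 = 1b
byte 2: (79 ⊕ 54) ⊕ 62 = 2d ⊕ 62 = 4f
byte 3: (43 ⊕ d3) ⊕ 6f = 90 ⊕ 6f = ff
byte 4: (8d ⊕ 57) ⊕ 6f = da ⊕ 6f = b5
byte 5: (c3 ⊕ a1) ⊕ 74 = 62 ⊕ 74 = 16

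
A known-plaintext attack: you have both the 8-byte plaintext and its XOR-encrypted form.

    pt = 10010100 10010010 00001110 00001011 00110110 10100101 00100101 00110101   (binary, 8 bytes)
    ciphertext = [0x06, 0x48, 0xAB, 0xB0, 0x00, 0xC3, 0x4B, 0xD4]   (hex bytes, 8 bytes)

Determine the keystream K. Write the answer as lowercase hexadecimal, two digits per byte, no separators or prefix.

92daa5bb36666ee1

Since ciphertext = pt ⊕ K, XORing both sides with pt gives K = pt ⊕ ciphertext.
byte 0: 94 xor 06 = 92
byte 1: 92 xor 48 = da
byte 2: 0e xor ab = a5
byte 3: 0b xor b0 = bb
byte 4: 36 xor 00 = 36
byte 5: a5 xor c3 = 66
byte 6: 25 xor 4b = 6e
byte 7: 35 xor d4 = e1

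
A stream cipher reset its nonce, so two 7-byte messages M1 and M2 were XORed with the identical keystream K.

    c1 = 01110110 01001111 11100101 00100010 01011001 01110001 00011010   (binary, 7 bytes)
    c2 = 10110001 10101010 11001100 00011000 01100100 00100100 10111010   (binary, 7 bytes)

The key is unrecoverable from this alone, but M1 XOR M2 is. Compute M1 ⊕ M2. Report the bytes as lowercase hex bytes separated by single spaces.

c1 ⊕ c2 = (M1 ⊕ K) ⊕ (M2 ⊕ K) = M1 ⊕ M2 — the shared key cancels under XOR.
76 ^ b1 = c7
4f ^ aa = e5
e5 ^ cc = 29
22 ^ 18 = 3a
59 ^ 64 = 3d
71 ^ 24 = 55
1a ^ ba = a0

c7 e5 29 3a 3d 55 a0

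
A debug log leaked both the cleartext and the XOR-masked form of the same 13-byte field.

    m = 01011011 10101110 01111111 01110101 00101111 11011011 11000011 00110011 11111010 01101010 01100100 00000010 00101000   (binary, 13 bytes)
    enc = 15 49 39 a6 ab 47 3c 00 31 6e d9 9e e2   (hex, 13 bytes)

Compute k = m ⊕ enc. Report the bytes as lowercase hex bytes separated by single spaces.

4e e7 46 d3 84 9c ff 33 cb 04 bd 9c ca

Since enc = m ⊕ k, XORing both sides with m gives k = m ⊕ enc.
5b XOR 15 = 4e
ae XOR 49 = e7
7f XOR 39 = 46
75 XOR a6 = d3
2f XOR ab = 84
db XOR 47 = 9c
c3 XOR 3c = ff
33 XOR 00 = 33
fa XOR 31 = cb
6a XOR 6e = 04
64 XOR d9 = bd
02 XOR 9e = 9c
28 XOR e2 = ca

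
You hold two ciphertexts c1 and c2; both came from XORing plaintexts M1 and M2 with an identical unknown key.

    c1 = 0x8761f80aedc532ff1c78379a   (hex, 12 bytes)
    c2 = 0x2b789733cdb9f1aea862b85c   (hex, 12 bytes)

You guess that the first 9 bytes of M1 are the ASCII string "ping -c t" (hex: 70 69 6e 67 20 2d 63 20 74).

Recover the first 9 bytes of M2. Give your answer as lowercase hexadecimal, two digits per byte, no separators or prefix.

dc70015e0051a071c0

First, c1 ⊕ c2 = (M1 ⊕ K) ⊕ (M2 ⊕ K) = M1 ⊕ M2, so the key drops out. Then M2 = (M1 ⊕ M2) ⊕ M1 over the first 9 bytes.
byte 0: (87 xor 2b) xor 70 = ac xor 70 = dc
byte 1: (61 xor 78) xor 69 = 19 xor 69 = 70
byte 2: (f8 xor 97) xor 6e = 6f xor 6e = 01
byte 3: (0a xor 33) xor 67 = 39 xor 67 = 5e
byte 4: (ed xor cd) xor 20 = 20 xor 20 = 00
byte 5: (c5 xor b9) xor 2d = 7c xor 2d = 51
byte 6: (32 xor f1) xor 63 = c3 xor 63 = a0
byte 7: (ff xor ae) xor 20 = 51 xor 20 = 71
byte 8: (1c xor a8) xor 74 = b4 xor 74 = c0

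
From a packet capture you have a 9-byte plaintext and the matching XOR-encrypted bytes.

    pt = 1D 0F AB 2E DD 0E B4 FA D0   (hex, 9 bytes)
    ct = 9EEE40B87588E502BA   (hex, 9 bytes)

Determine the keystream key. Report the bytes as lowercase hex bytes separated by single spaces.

83 e1 eb 96 a8 86 51 f8 6a

Since ct = pt ⊕ key, XORing both sides with pt gives key = pt ⊕ ct.
byte 0: 1d xor 9e = 83
byte 1: 0f xor ee = e1
byte 2: ab xor 40 = eb
byte 3: 2e xor b8 = 96
byte 4: dd xor 75 = a8
byte 5: 0e xor 88 = 86
byte 6: b4 xor e5 = 51
byte 7: fa xor 02 = f8
byte 8: d0 xor ba = 6a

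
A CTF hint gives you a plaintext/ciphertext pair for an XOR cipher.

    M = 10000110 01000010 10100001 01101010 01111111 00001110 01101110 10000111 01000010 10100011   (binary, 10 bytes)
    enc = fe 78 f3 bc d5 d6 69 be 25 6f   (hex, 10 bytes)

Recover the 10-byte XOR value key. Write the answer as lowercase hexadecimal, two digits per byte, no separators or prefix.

783a52d6aad8073967cc

Since enc = M ⊕ key, XORing both sides with M gives key = M ⊕ enc.
134 ⊕ 254 = 120
 66 ⊕ 120 =  58
161 ⊕ 243 =  82
106 ⊕ 188 = 214
127 ⊕ 213 = 170
 14 ⊕ 214 = 216
110 ⊕ 105 =   7
135 ⊕ 190 =  57
 66 ⊕  37 = 103
163 ⊕ 111 = 204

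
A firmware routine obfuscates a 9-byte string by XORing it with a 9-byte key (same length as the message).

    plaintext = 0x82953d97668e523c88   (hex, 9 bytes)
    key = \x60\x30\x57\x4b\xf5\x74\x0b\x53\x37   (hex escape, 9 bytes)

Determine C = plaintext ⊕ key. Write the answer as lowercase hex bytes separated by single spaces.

e2 a5 6a dc 93 fa 59 6f bf

XOR is its own inverse, so applying the key byte-wise gives the result directly.
82 xor 60 = e2
95 xor 30 = a5
3d xor 57 = 6a
97 xor 4b = dc
66 xor f5 = 93
8e xor 74 = fa
52 xor 0b = 59
3c xor 53 = 6f
88 xor 37 = bf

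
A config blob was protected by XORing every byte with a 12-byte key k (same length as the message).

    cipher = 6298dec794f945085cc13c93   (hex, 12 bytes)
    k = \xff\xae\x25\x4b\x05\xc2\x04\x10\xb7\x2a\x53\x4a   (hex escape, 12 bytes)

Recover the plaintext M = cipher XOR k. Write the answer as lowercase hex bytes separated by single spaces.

byte 0: 01100010 XOR 11111111 = 10011101
byte 1: 10011000 XOR 10101110 = 00110110
byte 2: 11011110 XOR 00100101 = 11111011
byte 3: 11000111 XOR 01001011 = 10001100
byte 4: 10010100 XOR 00000101 = 10010001
byte 5: 11111001 XOR 11000010 = 00111011
byte 6: 01000101 XOR 00000100 = 01000001
byte 7: 00001000 XOR 00010000 = 00011000
byte 8: 01011100 XOR 10110111 = 11101011
byte 9: 11000001 XOR 00101010 = 11101011
byte 10: 00111100 XOR 01010011 = 01101111
byte 11: 10010011 XOR 01001010 = 11011001

9d 36 fb 8c 91 3b 41 18 eb eb 6f d9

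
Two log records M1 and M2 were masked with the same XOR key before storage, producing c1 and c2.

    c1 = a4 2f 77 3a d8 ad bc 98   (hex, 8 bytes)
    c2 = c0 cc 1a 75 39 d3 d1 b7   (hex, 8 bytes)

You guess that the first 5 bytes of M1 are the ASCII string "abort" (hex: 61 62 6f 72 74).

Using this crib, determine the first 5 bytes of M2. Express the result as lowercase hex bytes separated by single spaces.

05 81 02 3d 95

First, c1 ⊕ c2 = (M1 ⊕ K) ⊕ (M2 ⊕ K) = M1 ⊕ M2, so the key drops out. Then M2 = (M1 ⊕ M2) ⊕ M1 over the first 5 bytes.
byte 0: (a4 xor c0) xor 61 = 64 xor 61 = 05
byte 1: (2f xor cc) xor 62 = e3 xor 62 = 81
byte 2: (77 xor 1a) xor 6f = 6d xor 6f = 02
byte 3: (3a xor 75) xor 72 = 4f xor 72 = 3d
byte 4: (d8 xor 39) xor 74 = e1 xor 74 = 95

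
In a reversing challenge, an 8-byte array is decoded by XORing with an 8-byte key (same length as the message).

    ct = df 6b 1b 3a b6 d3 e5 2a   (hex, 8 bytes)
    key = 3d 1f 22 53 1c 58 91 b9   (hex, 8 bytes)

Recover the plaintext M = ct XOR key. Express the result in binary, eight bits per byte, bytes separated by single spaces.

11100010 01110100 00111001 01101001 10101010 10001011 01110100 10010011

11011111 ^ 00111101 = 11100010
01101011 ^ 00011111 = 01110100
00011011 ^ 00100010 = 00111001
00111010 ^ 01010011 = 01101001
10110110 ^ 00011100 = 10101010
11010011 ^ 01011000 = 10001011
11100101 ^ 10010001 = 01110100
00101010 ^ 10111001 = 10010011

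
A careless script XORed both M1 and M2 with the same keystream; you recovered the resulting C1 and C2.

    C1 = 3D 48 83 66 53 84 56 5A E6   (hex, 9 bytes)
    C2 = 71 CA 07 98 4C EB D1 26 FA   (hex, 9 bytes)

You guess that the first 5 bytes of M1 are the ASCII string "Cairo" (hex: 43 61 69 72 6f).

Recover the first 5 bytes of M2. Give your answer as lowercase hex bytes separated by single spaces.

First, C1 ⊕ C2 = (M1 ⊕ K) ⊕ (M2 ⊕ K) = M1 ⊕ M2, so the key drops out. Then M2 = (M1 ⊕ M2) ⊕ M1 over the first 5 bytes.
byte 0: (3d ^ 71) ^ 43 = 4c ^ 43 = 0f
byte 1: (48 ^ ca) ^ 61 = 82 ^ 61 = e3
byte 2: (83 ^ 07) ^ 69 = 84 ^ 69 = ed
byte 3: (66 ^ 98) ^ 72 = fe ^ 72 = 8c
byte 4: (53 ^ 4c) ^ 6f = 1f ^ 6f = 70

0f e3 ed 8c 70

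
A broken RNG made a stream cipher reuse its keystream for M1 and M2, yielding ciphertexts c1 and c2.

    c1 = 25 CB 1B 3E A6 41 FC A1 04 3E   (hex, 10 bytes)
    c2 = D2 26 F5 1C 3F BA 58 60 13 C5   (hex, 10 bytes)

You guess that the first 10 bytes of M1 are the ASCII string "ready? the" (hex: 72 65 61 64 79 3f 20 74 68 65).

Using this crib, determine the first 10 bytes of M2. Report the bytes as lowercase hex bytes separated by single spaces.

First, c1 ⊕ c2 = (M1 ⊕ K) ⊕ (M2 ⊕ K) = M1 ⊕ M2, so the key drops out. Then M2 = (M1 ⊕ M2) ⊕ M1 over the first 10 bytes.
byte 0: (25 XOR d2) XOR 72 = f7 XOR 72 = 85
byte 1: (cb XOR 26) XOR 65 = ed XOR 65 = 88
byte 2: (1b XOR f5) XOR 61 = ee XOR 61 = 8f
byte 3: (3e XOR 1c) XOR 64 = 22 XOR 64 = 46
byte 4: (a6 XOR 3f) XOR 79 = 99 XOR 79 = e0
byte 5: (41 XOR ba) XOR 3f = fb XOR 3f = c4
byte 6: (fc XOR 58) XOR 20 = a4 XOR 20 = 84
byte 7: (a1 XOR 60) XOR 74 = c1 XOR 74 = b5
byte 8: (04 XOR 13) XOR 68 = 17 XOR 68 = 7f
byte 9: (3e XOR c5) XOR 65 = fb XOR 65 = 9e

85 88 8f 46 e0 c4 84 b5 7f 9e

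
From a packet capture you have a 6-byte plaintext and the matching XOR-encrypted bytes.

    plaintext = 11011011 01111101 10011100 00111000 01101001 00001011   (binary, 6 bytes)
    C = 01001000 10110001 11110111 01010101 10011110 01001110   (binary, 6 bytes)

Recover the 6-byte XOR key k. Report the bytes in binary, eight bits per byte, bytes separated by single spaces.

Since C = plaintext ⊕ k, XORing both sides with plaintext gives k = plaintext ⊕ C.
11011011 xor 01001000 = 10010011
01111101 xor 10110001 = 11001100
10011100 xor 11110111 = 01101011
00111000 xor 01010101 = 01101101
01101001 xor 10011110 = 11110111
00001011 xor 01001110 = 01000101

10010011 11001100 01101011 01101101 11110111 01000101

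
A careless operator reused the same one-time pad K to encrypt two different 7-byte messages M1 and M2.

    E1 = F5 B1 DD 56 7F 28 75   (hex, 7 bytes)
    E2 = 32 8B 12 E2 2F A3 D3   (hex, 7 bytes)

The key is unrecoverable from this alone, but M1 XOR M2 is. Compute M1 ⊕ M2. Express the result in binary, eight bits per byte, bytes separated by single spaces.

E1 ⊕ E2 = (M1 ⊕ K) ⊕ (M2 ⊕ K) = M1 ⊕ M2 — the shared key cancels under XOR.
11110101 xor 00110010 = 11000111
10110001 xor 10001011 = 00111010
11011101 xor 00010010 = 11001111
01010110 xor 11100010 = 10110100
01111111 xor 00101111 = 01010000
00101000 xor 10100011 = 10001011
01110101 xor 11010011 = 10100110

11000111 00111010 11001111 10110100 01010000 10001011 10100110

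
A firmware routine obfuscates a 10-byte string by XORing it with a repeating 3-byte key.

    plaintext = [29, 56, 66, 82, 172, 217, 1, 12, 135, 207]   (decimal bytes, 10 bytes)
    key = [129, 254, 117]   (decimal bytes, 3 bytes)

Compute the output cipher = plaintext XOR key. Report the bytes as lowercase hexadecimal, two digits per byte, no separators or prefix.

The 3-byte key repeats, so the effective keystream is 81 fe 75 81 fe 75 81 fe 75 81.
byte 0:  29 XOR 129 = 156
byte 1:  56 XOR 254 = 198
byte 2:  66 XOR 117 =  55
byte 3:  82 XOR 129 = 211
byte 4: 172 XOR 254 =  82
byte 5: 217 XOR 117 = 172
byte 6:   1 XOR 129 = 128
byte 7:  12 XOR 254 = 242
byte 8: 135 XOR 117 = 242
byte 9: 207 XOR 129 =  78

9cc637d352ac80f2f24e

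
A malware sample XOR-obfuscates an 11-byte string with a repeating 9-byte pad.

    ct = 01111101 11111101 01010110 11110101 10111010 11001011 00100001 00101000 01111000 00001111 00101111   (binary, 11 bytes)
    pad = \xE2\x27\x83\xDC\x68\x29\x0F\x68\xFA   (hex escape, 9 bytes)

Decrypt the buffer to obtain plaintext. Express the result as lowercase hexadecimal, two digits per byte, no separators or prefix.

The 9-byte key repeats, so the effective keystream is e2 27 83 dc 68 29 0f 68 fa e2 27.
byte 0: 01111101 XOR 11100010 = 10011111
byte 1: 11111101 XOR 00100111 = 11011010
byte 2: 01010110 XOR 10000011 = 11010101
byte 3: 11110101 XOR 11011100 = 00101001
byte 4: 10111010 XOR 01101000 = 11010010
byte 5: 11001011 XOR 00101001 = 11100010
byte 6: 00100001 XOR 00001111 = 00101110
byte 7: 00101000 XOR 01101000 = 01000000
byte 8: 01111000 XOR 11111010 = 10000010
byte 9: 00001111 XOR 11100010 = 11101101
byte 10: 00101111 XOR 00100111 = 00001000

9fdad529d2e22e4082ed08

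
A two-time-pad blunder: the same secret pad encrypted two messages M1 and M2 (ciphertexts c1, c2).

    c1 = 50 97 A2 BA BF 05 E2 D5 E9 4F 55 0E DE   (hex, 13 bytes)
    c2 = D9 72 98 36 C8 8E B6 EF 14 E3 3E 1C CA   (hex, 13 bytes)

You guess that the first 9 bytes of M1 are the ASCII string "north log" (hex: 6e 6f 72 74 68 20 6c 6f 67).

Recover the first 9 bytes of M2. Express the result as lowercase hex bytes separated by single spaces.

e7 8a 48 f8 1f ab 38 55 9a

First, c1 ⊕ c2 = (M1 ⊕ K) ⊕ (M2 ⊕ K) = M1 ⊕ M2, so the key drops out. Then M2 = (M1 ⊕ M2) ⊕ M1 over the first 9 bytes.
byte 0: (50 ⊕ d9) ⊕ 6e = 89 ⊕ 6e = e7
byte 1: (97 ⊕ 72) ⊕ 6f = e5 ⊕ 6f = 8a
byte 2: (a2 ⊕ 98) ⊕ 72 = 3a ⊕ 72 = 48
byte 3: (ba ⊕ 36) ⊕ 74 = 8c ⊕ 74 = f8
byte 4: (bf ⊕ c8) ⊕ 68 = 77 ⊕ 68 = 1f
byte 5: (05 ⊕ 8e) ⊕ 20 = 8b ⊕ 20 = ab
byte 6: (e2 ⊕ b6) ⊕ 6c = 54 ⊕ 6c = 38
byte 7: (d5 ⊕ ef) ⊕ 6f = 3a ⊕ 6f = 55
byte 8: (e9 ⊕ 14) ⊕ 67 = fd ⊕ 67 = 9a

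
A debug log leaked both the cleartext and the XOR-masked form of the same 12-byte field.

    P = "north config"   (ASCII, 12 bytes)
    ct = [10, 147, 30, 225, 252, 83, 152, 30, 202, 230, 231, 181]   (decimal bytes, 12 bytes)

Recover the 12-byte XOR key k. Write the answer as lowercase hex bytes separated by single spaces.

64 fc 6c 95 94 73 fb 71 a4 80 8e d2

Since ct = P ⊕ k, XORing both sides with P gives k = P ⊕ ct.
110 ^  10 = 100
111 ^ 147 = 252
114 ^  30 = 108
116 ^ 225 = 149
104 ^ 252 = 148
 32 ^  83 = 115
 99 ^ 152 = 251
111 ^  30 = 113
110 ^ 202 = 164
102 ^ 230 = 128
105 ^ 231 = 142
103 ^ 181 = 210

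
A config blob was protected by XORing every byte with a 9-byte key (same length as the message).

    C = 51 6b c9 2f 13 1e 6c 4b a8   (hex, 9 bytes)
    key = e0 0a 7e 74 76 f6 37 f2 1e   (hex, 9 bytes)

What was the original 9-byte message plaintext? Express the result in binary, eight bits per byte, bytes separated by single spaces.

10110001 01100001 10110111 01011011 01100101 11101000 01011011 10111001 10110110

XOR is its own inverse, so applying the key byte-wise gives the result directly.
51 XOR e0 = b1
6b XOR 0a = 61
c9 XOR 7e = b7
2f XOR 74 = 5b
13 XOR 76 = 65
1e XOR f6 = e8
6c XOR 37 = 5b
4b XOR f2 = b9
a8 XOR 1e = b6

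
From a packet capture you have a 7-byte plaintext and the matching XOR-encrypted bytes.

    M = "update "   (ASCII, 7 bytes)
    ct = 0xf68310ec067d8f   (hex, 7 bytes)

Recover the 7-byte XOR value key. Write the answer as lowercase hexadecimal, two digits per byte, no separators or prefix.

83f3748d7218af

Since ct = M ⊕ key, XORing both sides with M gives key = M ⊕ ct.
byte 0: 117 XOR 246 = 131
byte 1: 112 XOR 131 = 243
byte 2: 100 XOR  16 = 116
byte 3:  97 XOR 236 = 141
byte 4: 116 XOR   6 = 114
byte 5: 101 XOR 125 =  24
byte 6:  32 XOR 143 = 175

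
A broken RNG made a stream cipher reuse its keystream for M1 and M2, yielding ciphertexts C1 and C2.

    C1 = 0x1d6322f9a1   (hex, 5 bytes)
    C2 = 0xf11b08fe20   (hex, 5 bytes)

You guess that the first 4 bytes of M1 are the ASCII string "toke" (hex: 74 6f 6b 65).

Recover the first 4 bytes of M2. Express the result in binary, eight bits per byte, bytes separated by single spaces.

First, C1 ⊕ C2 = (M1 ⊕ K) ⊕ (M2 ⊕ K) = M1 ⊕ M2, so the key drops out. Then M2 = (M1 ⊕ M2) ⊕ M1 over the first 4 bytes.
byte 0: (1d xor f1) xor 74 = ec xor 74 = 98
byte 1: (63 xor 1b) xor 6f = 78 xor 6f = 17
byte 2: (22 xor 08) xor 6b = 2a xor 6b = 41
byte 3: (f9 xor fe) xor 65 = 07 xor 65 = 62

10011000 00010111 01000001 01100010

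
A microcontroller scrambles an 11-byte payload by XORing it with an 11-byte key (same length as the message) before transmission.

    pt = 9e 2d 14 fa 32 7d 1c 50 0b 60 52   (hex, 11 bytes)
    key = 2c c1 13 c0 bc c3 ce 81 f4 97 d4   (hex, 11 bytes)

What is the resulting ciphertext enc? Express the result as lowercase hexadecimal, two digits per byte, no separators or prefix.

XOR is its own inverse, so applying the key byte-wise gives the result directly.
10011110 xor 00101100 = 10110010
00101101 xor 11000001 = 11101100
00010100 xor 00010011 = 00000111
11111010 xor 11000000 = 00111010
00110010 xor 10111100 = 10001110
01111101 xor 11000011 = 10111110
00011100 xor 11001110 = 11010010
01010000 xor 10000001 = 11010001
00001011 xor 11110100 = 11111111
01100000 xor 10010111 = 11110111
01010010 xor 11010100 = 10000110

b2ec073a8ebed2d1fff786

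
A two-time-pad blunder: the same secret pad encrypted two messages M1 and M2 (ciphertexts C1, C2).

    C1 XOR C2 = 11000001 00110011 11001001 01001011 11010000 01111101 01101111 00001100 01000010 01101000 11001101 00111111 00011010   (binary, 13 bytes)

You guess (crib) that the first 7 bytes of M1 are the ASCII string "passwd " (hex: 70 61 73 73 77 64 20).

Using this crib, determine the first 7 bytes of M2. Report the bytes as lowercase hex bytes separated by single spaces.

b1 52 ba 38 a7 19 4f

Since C1 ⊕ C2 = M1 ⊕ M2, XORing with the guessed M1 bytes yields the corresponding M2 bytes: M2 = (C1 ⊕ C2) ⊕ M1.
193 XOR 112 = 177
 51 XOR  97 =  82
201 XOR 115 = 186
 75 XOR 115 =  56
208 XOR 119 = 167
125 XOR 100 =  25
111 XOR  32 =  79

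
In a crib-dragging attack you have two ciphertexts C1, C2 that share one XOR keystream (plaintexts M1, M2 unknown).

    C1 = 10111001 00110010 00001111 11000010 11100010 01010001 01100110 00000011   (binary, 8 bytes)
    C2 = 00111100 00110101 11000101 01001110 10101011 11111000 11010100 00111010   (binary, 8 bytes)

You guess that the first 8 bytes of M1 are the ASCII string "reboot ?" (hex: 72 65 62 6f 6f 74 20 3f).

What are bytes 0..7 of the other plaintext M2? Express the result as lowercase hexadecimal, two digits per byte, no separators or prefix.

f762a8e326dd9206

First, C1 ⊕ C2 = (M1 ⊕ K) ⊕ (M2 ⊕ K) = M1 ⊕ M2, so the key drops out. Then M2 = (M1 ⊕ M2) ⊕ M1 over the first 8 bytes.
byte 0: (b9 XOR 3c) XOR 72 = 85 XOR 72 = f7
byte 1: (32 XOR 35) XOR 65 = 07 XOR 65 = 62
byte 2: (0f XOR c5) XOR 62 = ca XOR 62 = a8
byte 3: (c2 XOR 4e) XOR 6f = 8c XOR 6f = e3
byte 4: (e2 XOR ab) XOR 6f = 49 XOR 6f = 26
byte 5: (51 XOR f8) XOR 74 = a9 XOR 74 = dd
byte 6: (66 XOR d4) XOR 20 = b2 XOR 20 = 92
byte 7: (03 XOR 3a) XOR 3f = 39 XOR 3f = 06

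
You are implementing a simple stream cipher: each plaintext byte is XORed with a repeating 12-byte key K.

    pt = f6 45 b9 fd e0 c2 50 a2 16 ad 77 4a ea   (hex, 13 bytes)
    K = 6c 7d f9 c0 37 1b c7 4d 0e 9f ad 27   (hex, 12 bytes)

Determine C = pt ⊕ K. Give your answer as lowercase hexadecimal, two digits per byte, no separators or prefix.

9a38403dd7d997ef1832da6d86

The 12-byte key repeats, so the effective keystream is 6c 7d f9 c0 37 1b c7 4d 0e 9f ad 27 6c.
byte 0: 246 ^ 108 = 154
byte 1:  69 ^ 125 =  56
byte 2: 185 ^ 249 =  64
byte 3: 253 ^ 192 =  61
byte 4: 224 ^  55 = 215
byte 5: 194 ^  27 = 217
byte 6:  80 ^ 199 = 151
byte 7: 162 ^  77 = 239
byte 8:  22 ^  14 =  24
byte 9: 173 ^ 159 =  50
byte 10: 119 ^ 173 = 218
byte 11:  74 ^  39 = 109
byte 12: 234 ^ 108 = 134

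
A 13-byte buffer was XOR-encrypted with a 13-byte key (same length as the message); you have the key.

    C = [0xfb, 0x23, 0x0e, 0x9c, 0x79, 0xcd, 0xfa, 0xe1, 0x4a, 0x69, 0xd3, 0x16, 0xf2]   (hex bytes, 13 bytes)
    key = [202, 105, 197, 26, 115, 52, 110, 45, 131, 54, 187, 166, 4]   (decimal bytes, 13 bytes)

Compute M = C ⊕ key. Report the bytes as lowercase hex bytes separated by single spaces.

31 4a cb 86 0a f9 94 cc c9 5f 68 b0 f6

XOR is its own inverse, so applying the key byte-wise gives the result directly.
fb ^ ca = 31
23 ^ 69 = 4a
0e ^ c5 = cb
9c ^ 1a = 86
79 ^ 73 = 0a
cd ^ 34 = f9
fa ^ 6e = 94
e1 ^ 2d = cc
4a ^ 83 = c9
69 ^ 36 = 5f
d3 ^ bb = 68
16 ^ a6 = b0
f2 ^ 04 = f6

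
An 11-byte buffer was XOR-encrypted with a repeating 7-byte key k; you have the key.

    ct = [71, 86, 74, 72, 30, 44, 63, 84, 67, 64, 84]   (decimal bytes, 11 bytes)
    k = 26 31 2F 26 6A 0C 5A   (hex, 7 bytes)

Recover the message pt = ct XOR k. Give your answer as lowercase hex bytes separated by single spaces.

61 67 65 6e 74 20 65 72 72 6f 72

The 7-byte key repeats, so the effective keystream is 26 31 2f 26 6a 0c 5a 26 31 2f 26.
byte 0:  71 ⊕  38 =  97
byte 1:  86 ⊕  49 = 103
byte 2:  74 ⊕  47 = 101
byte 3:  72 ⊕  38 = 110
byte 4:  30 ⊕ 106 = 116
byte 5:  44 ⊕  12 =  32
byte 6:  63 ⊕  90 = 101
byte 7:  84 ⊕  38 = 114
byte 8:  67 ⊕  49 = 114
byte 9:  64 ⊕  47 = 111
byte 10:  84 ⊕  38 = 114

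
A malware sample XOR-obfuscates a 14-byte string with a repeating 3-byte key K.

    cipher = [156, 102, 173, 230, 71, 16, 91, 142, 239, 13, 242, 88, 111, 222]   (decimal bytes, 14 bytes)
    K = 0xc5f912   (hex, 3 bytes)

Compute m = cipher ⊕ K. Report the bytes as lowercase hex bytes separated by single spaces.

59 9f bf 23 be 02 9e 77 fd c8 0b 4a aa 27

The 3-byte key repeats, so the effective keystream is c5 f9 12 c5 f9 12 c5 f9 12 c5 f9 12 c5 f9.
byte 0: 10011100 ⊕ 11000101 = 01011001
byte 1: 01100110 ⊕ 11111001 = 10011111
byte 2: 10101101 ⊕ 00010010 = 10111111
byte 3: 11100110 ⊕ 11000101 = 00100011
byte 4: 01000111 ⊕ 11111001 = 10111110
byte 5: 00010000 ⊕ 00010010 = 00000010
byte 6: 01011011 ⊕ 11000101 = 10011110
byte 7: 10001110 ⊕ 11111001 = 01110111
byte 8: 11101111 ⊕ 00010010 = 11111101
byte 9: 00001101 ⊕ 11000101 = 11001000
byte 10: 11110010 ⊕ 11111001 = 00001011
byte 11: 01011000 ⊕ 00010010 = 01001010
byte 12: 01101111 ⊕ 11000101 = 10101010
byte 13: 11011110 ⊕ 11111001 = 00100111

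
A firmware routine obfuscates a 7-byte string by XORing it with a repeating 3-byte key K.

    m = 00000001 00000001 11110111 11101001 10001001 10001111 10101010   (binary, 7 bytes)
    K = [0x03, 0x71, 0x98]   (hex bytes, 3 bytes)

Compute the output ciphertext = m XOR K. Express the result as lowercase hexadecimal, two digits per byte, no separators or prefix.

The 3-byte key repeats, so the effective keystream is 03 71 98 03 71 98 03.
byte 0: 00000001 ⊕ 00000011 = 00000010
byte 1: 00000001 ⊕ 01110001 = 01110000
byte 2: 11110111 ⊕ 10011000 = 01101111
byte 3: 11101001 ⊕ 00000011 = 11101010
byte 4: 10001001 ⊕ 01110001 = 11111000
byte 5: 10001111 ⊕ 10011000 = 00010111
byte 6: 10101010 ⊕ 00000011 = 10101001

02706feaf817a9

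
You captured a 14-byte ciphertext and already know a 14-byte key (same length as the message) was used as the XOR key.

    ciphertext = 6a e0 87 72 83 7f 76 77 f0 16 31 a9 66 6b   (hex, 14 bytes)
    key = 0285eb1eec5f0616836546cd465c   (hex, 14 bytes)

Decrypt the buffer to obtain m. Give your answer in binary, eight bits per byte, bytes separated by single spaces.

byte 0: 6a ⊕ 02 = 68
byte 1: e0 ⊕ 85 = 65
byte 2: 87 ⊕ eb = 6c
byte 3: 72 ⊕ 1e = 6c
byte 4: 83 ⊕ ec = 6f
byte 5: 7f ⊕ 5f = 20
byte 6: 76 ⊕ 06 = 70
byte 7: 77 ⊕ 16 = 61
byte 8: f0 ⊕ 83 = 73
byte 9: 16 ⊕ 65 = 73
byte 10: 31 ⊕ 46 = 77
byte 11: a9 ⊕ cd = 64
byte 12: 66 ⊕ 46 = 20
byte 13: 6b ⊕ 5c = 37

01101000 01100101 01101100 01101100 01101111 00100000 01110000 01100001 01110011 01110011 01110111 01100100 00100000 00110111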